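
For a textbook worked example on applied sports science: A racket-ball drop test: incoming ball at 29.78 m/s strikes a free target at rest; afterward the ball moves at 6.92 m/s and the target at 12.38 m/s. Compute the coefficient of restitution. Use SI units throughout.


e = (v2_after - v1_after) / (v1_before - v2_before)
Numerator = 12.38 - 6.92 = 5.46
Denominator = 29.78 - 0 = 29.78
e = 5.46 / 29.78 = 0.1833

0.1833


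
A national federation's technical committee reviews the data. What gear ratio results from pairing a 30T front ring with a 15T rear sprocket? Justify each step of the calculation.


GR = front_teeth / rear_teeth
GR = 30 / 15
GR = 2

2


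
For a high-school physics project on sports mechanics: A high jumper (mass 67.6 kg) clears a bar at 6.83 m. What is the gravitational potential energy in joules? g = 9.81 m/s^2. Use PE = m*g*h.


PE = m * g * h
PE = 67.6 * 9.81 * 6.83
PE = 663.156 * 6.83 = 4529.3555 J

4529.3555 J


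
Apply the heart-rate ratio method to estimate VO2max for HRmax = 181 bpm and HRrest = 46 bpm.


VO2max = 15.3 * HRmax / HRrest
VO2max = 15.3 * 181 / 46
VO2max = 2769.3 / 46 = 60.2022 mL/kg/min

60.2022 mL/kg/min


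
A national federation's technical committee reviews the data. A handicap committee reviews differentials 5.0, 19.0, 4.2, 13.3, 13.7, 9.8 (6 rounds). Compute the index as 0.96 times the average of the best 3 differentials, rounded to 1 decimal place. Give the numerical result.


All differentials: 5.0, 19.0, 4.2, 13.3, 13.7, 9.8
Sorted: 4.2, 5.0, 9.8, 13.3, 13.7, 19.0
Best 3: 4.2, 5.0, 9.8
Average of best = 19 / 3 = 6.3333
Raw index = 6.3333 * 0.96 = 6.08
Handicap index = round(6.08, 1) = 6.1

6.1


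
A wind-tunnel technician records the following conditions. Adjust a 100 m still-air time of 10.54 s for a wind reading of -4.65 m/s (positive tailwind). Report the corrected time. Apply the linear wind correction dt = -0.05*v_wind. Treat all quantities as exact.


dt = -0.05 * v_wind = -0.05 * -4.65 = 0.2325 s
t_corrected = t_still + dt = 10.54 + (0.2325)
t_corrected = 10.7725 s

10.7725 s


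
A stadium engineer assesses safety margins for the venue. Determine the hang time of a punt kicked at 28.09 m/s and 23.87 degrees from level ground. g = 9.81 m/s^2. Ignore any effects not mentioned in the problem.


T = 2*v*sin(theta)/g
sin(theta) = sin(23.87 deg) = 0.4047
T = 2*28.09*0.4047 / 9.81
T = 22.734 / 9.81 = 2.3174 s

2.3174 s


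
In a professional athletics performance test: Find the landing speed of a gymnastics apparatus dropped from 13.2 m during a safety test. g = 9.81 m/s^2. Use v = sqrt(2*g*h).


v = sqrt(2 * g * h)
v = sqrt(2 * 9.81 * 13.2)
v = sqrt(258.984) = 16.093 m/s

16.093 m/s


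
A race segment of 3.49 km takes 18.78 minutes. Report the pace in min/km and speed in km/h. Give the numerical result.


Pace = time / distance = 18.78 min / 3.49 km = 5.3811 min/km
Speed = distance / time_in_hours = 3.49 / 0.313 hr
Speed = 11.1502 km/h

5.3811 min/km, 11.1502 km/h


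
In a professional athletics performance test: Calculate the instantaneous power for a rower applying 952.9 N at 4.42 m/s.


P = F * v
P = 952.9 * 4.42
P = 4211.818 W

4211.818 W


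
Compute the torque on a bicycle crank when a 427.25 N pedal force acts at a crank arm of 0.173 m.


tau = F * d
tau = 427.25 * 0.173
tau = 73.9142 N*m

73.9142 N*m


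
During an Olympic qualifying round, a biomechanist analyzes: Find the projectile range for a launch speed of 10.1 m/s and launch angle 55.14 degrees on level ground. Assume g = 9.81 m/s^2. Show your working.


R = v^2 * sin(2*theta) / g
Convert angle to radians: theta = 55.14 deg = 0.9624 rad
sin(2*theta) = sin(1.9247) = 0.938
R = 10.1^2 * 0.938 / 9.81
R = 102.01 * 0.938 / 9.81 = 9.754 m

9.754 m


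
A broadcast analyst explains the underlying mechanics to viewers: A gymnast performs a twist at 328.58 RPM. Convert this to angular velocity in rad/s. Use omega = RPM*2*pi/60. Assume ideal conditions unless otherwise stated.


omega = RPM * 2 * pi / 60
omega = 328.58 * 2 * 3.14159 / 60
omega = 2064.529 / 60 = 34.4088 rad/s

34.4088 rad/s


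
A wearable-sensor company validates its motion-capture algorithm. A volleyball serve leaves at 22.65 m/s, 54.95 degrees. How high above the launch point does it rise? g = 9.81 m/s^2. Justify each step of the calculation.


H = (v*sin(theta))^2 / (2*g)
vy = v*sin(theta) = 22.65 * sin(54.95 deg) = 18.5424 m/s
H = vy^2 / (2*g) = 343.8224 / (2*9.81)
H = 343.8224 / 19.62 = 17.5241 m

17.5241 m


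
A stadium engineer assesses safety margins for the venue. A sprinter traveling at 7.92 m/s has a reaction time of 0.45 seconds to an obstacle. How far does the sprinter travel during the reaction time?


d = v * t
d = 7.92 * 0.45
d = 3.564 m

3.564 m


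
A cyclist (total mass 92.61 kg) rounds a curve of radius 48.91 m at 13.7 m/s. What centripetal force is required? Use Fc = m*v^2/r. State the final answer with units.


Fc = m * v^2 / r
v^2 = 13.7^2 = 187.69
Fc = 92.61 * 187.69 / 48.91
Fc = 17381.9709 / 48.91 = 355.3869 N

355.3869 N


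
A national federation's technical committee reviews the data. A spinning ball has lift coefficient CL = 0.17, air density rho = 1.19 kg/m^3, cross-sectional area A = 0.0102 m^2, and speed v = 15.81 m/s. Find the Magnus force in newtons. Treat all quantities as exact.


FM = 0.5 * CL * rho * A * v^2
FM = 0.5 * 0.17 * 1.19 * 0.0102 * 15.81^2
v^2 = 249.9561
FM = 0.5 * 0.17 * 1.19 * 0.0102 * 249.9561 = 0.2579 N

0.2579 N


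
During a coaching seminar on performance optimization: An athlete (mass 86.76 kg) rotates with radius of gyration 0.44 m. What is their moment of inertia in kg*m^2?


I = m * k^2
I = 86.76 * 0.44^2
I = 86.76 * 0.1936 = 16.7967 kg*m^2

16.7967 kg*m^2


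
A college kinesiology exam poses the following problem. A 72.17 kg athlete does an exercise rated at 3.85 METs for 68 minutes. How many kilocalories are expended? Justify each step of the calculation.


kcal = MET * mass * time_hr
Convert time: 68 min = 1.1333 hr
kcal = 3.85 * 72.17 * 1.1333
kcal = 314.9018 kcal

314.9018 kcal


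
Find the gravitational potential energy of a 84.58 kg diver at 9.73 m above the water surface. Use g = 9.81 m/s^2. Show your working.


PE = m * g * h
PE = 84.58 * 9.81 * 9.73
PE = 829.7298 * 9.73 = 8073.271 J

8073.271 J


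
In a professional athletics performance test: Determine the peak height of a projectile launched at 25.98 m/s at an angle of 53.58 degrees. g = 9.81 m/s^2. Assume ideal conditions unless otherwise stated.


H = (v*sin(theta))^2 / (2*g)
vy = v*sin(theta) = 25.98 * sin(53.58 deg) = 20.9058 m/s
H = vy^2 / (2*g) = 437.0507 / (2*9.81)
H = 437.0507 / 19.62 = 22.2758 m

22.2758 m


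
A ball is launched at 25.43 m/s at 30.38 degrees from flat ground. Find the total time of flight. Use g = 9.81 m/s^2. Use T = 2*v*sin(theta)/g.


T = 2*v*sin(theta)/g
sin(theta) = sin(30.38 deg) = 0.5057
T = 2*25.43*0.5057 / 9.81
T = 25.7216 / 9.81 = 2.622 s

2.622 s


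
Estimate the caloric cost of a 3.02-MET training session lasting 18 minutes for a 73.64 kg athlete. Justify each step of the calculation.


kcal = MET * mass * time_hr
Convert time: 18 min = 0.3 hr
kcal = 3.02 * 73.64 * 0.3
kcal = 66.7178 kcal

66.7178 kcal


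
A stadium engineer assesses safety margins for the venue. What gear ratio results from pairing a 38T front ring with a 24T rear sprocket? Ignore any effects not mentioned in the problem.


GR = front_teeth / rear_teeth
GR = 38 / 24
GR = 1.5833

1.5833


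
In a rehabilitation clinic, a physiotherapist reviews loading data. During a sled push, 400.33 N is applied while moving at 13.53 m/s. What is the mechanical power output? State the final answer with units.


P = F * v
P = 400.33 * 13.53
P = 5416.4649 W

5416.4649 W


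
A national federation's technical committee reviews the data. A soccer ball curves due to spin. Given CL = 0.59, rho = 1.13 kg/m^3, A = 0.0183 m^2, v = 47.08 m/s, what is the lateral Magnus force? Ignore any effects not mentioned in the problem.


FM = 0.5 * CL * rho * A * v^2
FM = 0.5 * 0.59 * 1.13 * 0.0183 * 47.08^2
v^2 = 2216.5264
FM = 0.5 * 0.59 * 1.13 * 0.0183 * 2216.5264 = 13.5215 N

13.5215 N


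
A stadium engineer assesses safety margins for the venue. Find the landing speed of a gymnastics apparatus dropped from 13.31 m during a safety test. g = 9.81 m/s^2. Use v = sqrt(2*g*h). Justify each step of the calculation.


v = sqrt(2 * g * h)
v = sqrt(2 * 9.81 * 13.31)
v = sqrt(261.1422) = 16.1599 m/s

16.1599 m/s


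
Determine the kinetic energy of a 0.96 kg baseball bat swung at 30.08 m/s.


KE = 0.5 * m * v^2
KE = 0.5 * 0.96 * 30.08^2
KE = 0.5 * 0.96 * 904.8064 = 434.3071 J

434.3071 J


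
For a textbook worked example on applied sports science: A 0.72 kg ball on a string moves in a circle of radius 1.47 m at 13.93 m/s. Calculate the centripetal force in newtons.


Fc = m * v^2 / r
v^2 = 13.93^2 = 194.0449
Fc = 0.72 * 194.0449 / 1.47
Fc = 139.7123 / 1.47 = 95.0424 N

95.0424 N


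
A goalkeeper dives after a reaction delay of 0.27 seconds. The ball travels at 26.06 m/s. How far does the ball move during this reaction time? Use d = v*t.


d = v * t
d = 26.06 * 0.27
d = 7.0362 m

7.0362 m


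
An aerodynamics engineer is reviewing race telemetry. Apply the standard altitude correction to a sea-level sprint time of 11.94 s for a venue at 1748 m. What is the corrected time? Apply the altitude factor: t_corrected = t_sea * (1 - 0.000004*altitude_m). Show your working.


Correction factor = 1 - 0.000004 * 1748 = 0.993008
t_corrected = t_sea * factor = 11.94 * 0.993008
t_corrected = 11.8565 s

11.8565 s


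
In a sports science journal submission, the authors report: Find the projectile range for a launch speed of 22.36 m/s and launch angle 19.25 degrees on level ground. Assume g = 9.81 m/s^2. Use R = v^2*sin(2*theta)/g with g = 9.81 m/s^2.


R = v^2 * sin(2*theta) / g
Convert angle to radians: theta = 19.25 deg = 0.336 rad
sin(2*theta) = sin(0.672) = 0.6225
R = 22.36^2 * 0.6225 / 9.81
R = 499.9696 * 0.6225 / 9.81 = 31.7266 m

31.7266 m


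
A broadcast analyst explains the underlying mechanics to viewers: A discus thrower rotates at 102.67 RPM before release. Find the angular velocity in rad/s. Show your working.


omega = RPM * 2 * pi / 60
omega = 102.67 * 2 * 3.14159 / 60
omega = 645.0946 / 60 = 10.7516 rad/s

10.7516 rad/s


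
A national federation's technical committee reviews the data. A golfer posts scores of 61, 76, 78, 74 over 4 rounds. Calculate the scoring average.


Average = sum / n
Sum = 289
Average = 289 / 4 = 72.25

72.25


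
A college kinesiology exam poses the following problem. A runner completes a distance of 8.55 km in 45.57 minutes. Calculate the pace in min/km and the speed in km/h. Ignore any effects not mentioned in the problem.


Pace = time / distance = 45.57 min / 8.55 km = 5.3298 min/km
Speed = distance / time_in_hours = 8.55 / 0.7595 hr
Speed = 11.2574 km/h

5.3298 min/km, 11.2574 km/h


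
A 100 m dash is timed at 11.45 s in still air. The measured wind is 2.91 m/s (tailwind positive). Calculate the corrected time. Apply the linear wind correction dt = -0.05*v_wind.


dt = -0.05 * v_wind = -0.05 * 2.91 = -0.1455 s
t_corrected = t_still + dt = 11.45 + (-0.1455)
t_corrected = 11.3045 s

11.3045 s


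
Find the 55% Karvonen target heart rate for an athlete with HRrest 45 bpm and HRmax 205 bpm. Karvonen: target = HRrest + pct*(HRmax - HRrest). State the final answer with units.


Target = HRrest + pct*(HRmax - HRrest)
Heart rate reserve = HRmax - HRrest = 205 - 45 = 160 bpm
Fraction = 55% = 0.55
Target = 45 + 0.55 * 160
Target = 45 + 88 = 133 bpm

133 bpm


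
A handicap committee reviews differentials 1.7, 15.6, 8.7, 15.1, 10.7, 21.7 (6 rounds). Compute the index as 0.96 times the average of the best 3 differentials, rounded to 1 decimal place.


All differentials: 1.7, 15.6, 8.7, 15.1, 10.7, 21.7
Sorted: 1.7, 8.7, 10.7, 15.1, 15.6, 21.7
Best 3: 1.7, 8.7, 10.7
Average of best = 21.1 / 3 = 7.0333
Raw index = 7.0333 * 0.96 = 6.752
Handicap index = round(6.752, 1) = 6.8

6.8


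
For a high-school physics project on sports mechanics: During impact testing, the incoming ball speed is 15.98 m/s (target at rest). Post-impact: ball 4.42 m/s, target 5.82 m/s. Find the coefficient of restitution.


e = (v2_after - v1_after) / (v1_before - v2_before)
Numerator = 5.82 - 4.42 = 1.4
Denominator = 15.98 - 0 = 15.98
e = 1.4 / 15.98 = 0.0876

0.0876


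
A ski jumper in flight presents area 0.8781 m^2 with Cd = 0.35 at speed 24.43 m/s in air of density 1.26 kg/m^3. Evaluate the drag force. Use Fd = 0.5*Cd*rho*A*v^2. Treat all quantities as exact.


Fd = 0.5 * Cd * rho * A * v^2
Fd = 0.5 * 0.35 * 1.26 * 0.8781 * 24.43^2
v^2 = 596.8249
Fd = 0.5 * 0.35 * 1.26 * 0.8781 * 596.8249 = 115.5579 N

115.5579 N


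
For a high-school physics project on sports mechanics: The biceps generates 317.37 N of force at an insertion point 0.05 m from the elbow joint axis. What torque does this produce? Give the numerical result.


tau = F * d
tau = 317.37 * 0.05
tau = 15.8685 N*m

15.8685 N*m


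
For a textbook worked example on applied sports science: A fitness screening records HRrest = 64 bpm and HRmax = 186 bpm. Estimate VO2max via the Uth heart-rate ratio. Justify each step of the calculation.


VO2max = 15.3 * HRmax / HRrest
VO2max = 15.3 * 186 / 64
VO2max = 2845.8 / 64 = 44.4656 mL/kg/min

44.4656 mL/kg/min


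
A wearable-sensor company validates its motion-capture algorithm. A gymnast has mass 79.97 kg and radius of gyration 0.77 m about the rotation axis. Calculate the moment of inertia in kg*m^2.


I = m * k^2
I = 79.97 * 0.77^2
I = 79.97 * 0.5929 = 47.4142 kg*m^2

47.4142 kg*m^2


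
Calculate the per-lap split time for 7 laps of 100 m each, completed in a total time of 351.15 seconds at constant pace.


Split time = total_time / n_laps = 351.15 / 7
Split time = 50.1643 s per lap

50.1643 s


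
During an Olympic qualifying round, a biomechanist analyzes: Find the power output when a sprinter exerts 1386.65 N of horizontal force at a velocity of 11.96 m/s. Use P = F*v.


P = F * v
P = 1386.65 * 11.96
P = 16584.334 W

16584.334 W


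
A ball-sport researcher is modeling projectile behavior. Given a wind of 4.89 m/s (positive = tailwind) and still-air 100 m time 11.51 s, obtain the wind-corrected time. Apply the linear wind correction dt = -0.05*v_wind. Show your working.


dt = -0.05 * v_wind = -0.05 * 4.89 = -0.2445 s
t_corrected = t_still + dt = 11.51 + (-0.2445)
t_corrected = 11.2655 s

11.2655 s


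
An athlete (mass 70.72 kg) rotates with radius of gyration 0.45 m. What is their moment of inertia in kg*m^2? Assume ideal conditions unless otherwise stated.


I = m * k^2
I = 70.72 * 0.45^2
I = 70.72 * 0.2025 = 14.3208 kg*m^2

14.3208 kg*m^2


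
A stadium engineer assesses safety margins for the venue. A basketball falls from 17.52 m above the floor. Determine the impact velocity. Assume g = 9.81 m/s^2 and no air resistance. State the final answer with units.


v = sqrt(2 * g * h)
v = sqrt(2 * 9.81 * 17.52)
v = sqrt(343.7424) = 18.5403 m/s

18.5403 m/s


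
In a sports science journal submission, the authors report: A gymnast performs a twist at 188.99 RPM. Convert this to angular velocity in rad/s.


omega = RPM * 2 * pi / 60
omega = 188.99 * 2 * 3.14159 / 60
omega = 1187.4592 / 60 = 19.791 rad/s

19.791 rad/s


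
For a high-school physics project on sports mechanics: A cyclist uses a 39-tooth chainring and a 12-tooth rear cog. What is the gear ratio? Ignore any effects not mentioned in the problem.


GR = front_teeth / rear_teeth
GR = 39 / 12
GR = 3.25

3.25


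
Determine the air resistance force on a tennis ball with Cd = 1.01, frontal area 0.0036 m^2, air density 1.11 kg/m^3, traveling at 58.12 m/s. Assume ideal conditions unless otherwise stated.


Fd = 0.5 * Cd * rho * A * v^2
Fd = 0.5 * 1.01 * 1.11 * 0.0036 * 58.12^2
v^2 = 3377.9344
Fd = 0.5 * 1.01 * 1.11 * 0.0036 * 3377.9344 = 6.8166 N

6.8166 N


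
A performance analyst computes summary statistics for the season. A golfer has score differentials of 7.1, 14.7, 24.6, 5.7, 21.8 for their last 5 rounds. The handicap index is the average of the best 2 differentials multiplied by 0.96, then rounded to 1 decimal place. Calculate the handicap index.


All differentials: 7.1, 14.7, 24.6, 5.7, 21.8
Sorted: 5.7, 7.1, 14.7, 21.8, 24.6
Best 2: 5.7, 7.1
Average of best = 12.8 / 2 = 6.4
Raw index = 6.4 * 0.96 = 6.144
Handicap index = round(6.144, 1) = 6.1

6.1


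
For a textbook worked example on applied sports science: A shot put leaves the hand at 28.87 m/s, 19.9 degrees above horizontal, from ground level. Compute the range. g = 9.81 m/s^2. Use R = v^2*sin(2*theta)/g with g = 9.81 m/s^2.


R = v^2 * sin(2*theta) / g
Convert angle to radians: theta = 19.9 deg = 0.3473 rad
sin(2*theta) = sin(0.6946) = 0.6401
R = 28.87^2 * 0.6401 / 9.81
R = 833.4769 * 0.6401 / 9.81 = 54.385 m

54.385 m


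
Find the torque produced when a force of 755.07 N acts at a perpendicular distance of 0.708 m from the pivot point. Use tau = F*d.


tau = F * d
tau = 755.07 * 0.708
tau = 534.5896 N*m

534.5896 N*m


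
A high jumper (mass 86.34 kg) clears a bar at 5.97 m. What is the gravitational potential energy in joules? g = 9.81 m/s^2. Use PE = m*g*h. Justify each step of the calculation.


PE = m * g * h
PE = 86.34 * 9.81 * 5.97
PE = 846.9954 * 5.97 = 5056.5625 J

5056.5625 J


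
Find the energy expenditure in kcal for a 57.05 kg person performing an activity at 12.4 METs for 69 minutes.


kcal = MET * mass * time_hr
Convert time: 69 min = 1.15 hr
kcal = 12.4 * 57.05 * 1.15
kcal = 813.533 kcal

813.533 kcal


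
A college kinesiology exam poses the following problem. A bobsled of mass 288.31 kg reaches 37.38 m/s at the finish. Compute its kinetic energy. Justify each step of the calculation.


KE = 0.5 * m * v^2
KE = 0.5 * 288.31 * 37.38^2
KE = 0.5 * 288.31 * 1397.2644 = 201422.6496 J

201422.6496 J


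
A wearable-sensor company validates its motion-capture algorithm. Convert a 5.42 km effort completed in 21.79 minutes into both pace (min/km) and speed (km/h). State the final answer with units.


Pace = time / distance = 21.79 min / 5.42 km = 4.0203 min/km
Speed = distance / time_in_hours = 5.42 / 0.3632 hr
Speed = 14.9243 km/h

4.0203 min/km, 14.9243 km/h


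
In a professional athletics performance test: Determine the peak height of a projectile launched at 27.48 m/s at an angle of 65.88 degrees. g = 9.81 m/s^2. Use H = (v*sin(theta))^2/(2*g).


H = (v*sin(theta))^2 / (2*g)
vy = v*sin(theta) = 27.48 * sin(65.88 deg) = 25.0808 m/s
H = vy^2 / (2*g) = 629.0448 / (2*9.81)
H = 629.0448 / 19.62 = 32.0614 m

32.0614 m


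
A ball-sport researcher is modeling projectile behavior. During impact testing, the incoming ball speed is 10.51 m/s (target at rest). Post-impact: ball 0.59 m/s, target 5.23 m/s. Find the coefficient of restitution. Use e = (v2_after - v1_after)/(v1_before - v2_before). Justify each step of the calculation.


e = (v2_after - v1_after) / (v1_before - v2_before)
Numerator = 5.23 - 0.59 = 4.64
Denominator = 10.51 - 0 = 10.51
e = 4.64 / 10.51 = 0.4415

0.4415


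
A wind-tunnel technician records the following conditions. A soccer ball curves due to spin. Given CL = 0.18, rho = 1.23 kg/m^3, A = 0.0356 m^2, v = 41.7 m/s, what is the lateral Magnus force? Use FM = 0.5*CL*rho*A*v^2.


FM = 0.5 * CL * rho * A * v^2
FM = 0.5 * 0.18 * 1.23 * 0.0356 * 41.7^2
v^2 = 1738.89
FM = 0.5 * 0.18 * 1.23 * 0.0356 * 1738.89 = 6.8528 N

6.8528 N


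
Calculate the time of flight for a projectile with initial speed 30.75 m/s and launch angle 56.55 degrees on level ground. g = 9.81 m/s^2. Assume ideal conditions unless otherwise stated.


T = 2*v*sin(theta)/g
sin(theta) = sin(56.55 deg) = 0.8344
T = 2*30.75*0.8344 / 9.81
T = 51.3136 / 9.81 = 5.2307 s

5.2307 s


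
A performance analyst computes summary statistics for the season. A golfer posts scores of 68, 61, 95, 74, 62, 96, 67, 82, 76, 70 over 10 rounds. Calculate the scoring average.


Average = sum / n
Sum = 751
Average = 751 / 10 = 75.1

75.1


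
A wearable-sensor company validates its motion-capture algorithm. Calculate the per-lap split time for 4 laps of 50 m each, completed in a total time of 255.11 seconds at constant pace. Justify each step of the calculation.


Split time = total_time / n_laps = 255.11 / 4
Split time = 63.7775 s per lap

63.7775 s


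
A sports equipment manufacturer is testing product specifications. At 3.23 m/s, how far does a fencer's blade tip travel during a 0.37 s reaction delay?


d = v * t
d = 3.23 * 0.37
d = 1.1951 m

1.1951 m


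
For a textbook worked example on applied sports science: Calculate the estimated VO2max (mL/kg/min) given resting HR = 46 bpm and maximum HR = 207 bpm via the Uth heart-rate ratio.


VO2max = 15.3 * HRmax / HRrest
VO2max = 15.3 * 207 / 46
VO2max = 3167.1 / 46 = 68.85 mL/kg/min

68.85 mL/kg/min


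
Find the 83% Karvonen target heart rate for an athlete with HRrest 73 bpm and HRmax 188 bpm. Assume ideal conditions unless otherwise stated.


Target = HRrest + pct*(HRmax - HRrest)
Heart rate reserve = HRmax - HRrest = 188 - 73 = 115 bpm
Fraction = 83% = 0.83
Target = 73 + 0.83 * 115
Target = 73 + 95.45 = 168.45 bpm

168.45 bpm


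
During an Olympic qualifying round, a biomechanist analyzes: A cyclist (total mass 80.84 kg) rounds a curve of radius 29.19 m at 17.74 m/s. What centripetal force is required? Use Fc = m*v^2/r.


Fc = m * v^2 / r
v^2 = 17.74^2 = 314.7076
Fc = 80.84 * 314.7076 / 29.19
Fc = 25440.9624 / 29.19 = 871.5643 N

871.5643 N


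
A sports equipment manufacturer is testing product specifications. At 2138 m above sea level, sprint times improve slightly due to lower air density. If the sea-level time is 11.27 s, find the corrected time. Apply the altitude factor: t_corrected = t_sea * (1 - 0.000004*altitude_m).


Correction factor = 1 - 0.000004 * 2138 = 0.991448
t_corrected = t_sea * factor = 11.27 * 0.991448
t_corrected = 11.1736 s

11.1736 s


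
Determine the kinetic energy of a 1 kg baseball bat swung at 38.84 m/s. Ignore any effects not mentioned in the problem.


KE = 0.5 * m * v^2
KE = 0.5 * 1 * 38.84^2
KE = 0.5 * 1 * 1508.5456 = 754.2728 J

754.2728 J


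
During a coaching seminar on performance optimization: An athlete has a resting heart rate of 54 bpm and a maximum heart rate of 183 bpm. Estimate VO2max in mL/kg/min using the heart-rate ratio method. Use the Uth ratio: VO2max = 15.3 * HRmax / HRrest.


VO2max = 15.3 * HRmax / HRrest
VO2max = 15.3 * 183 / 54
VO2max = 2799.9 / 54 = 51.85 mL/kg/min

51.85 mL/kg/min


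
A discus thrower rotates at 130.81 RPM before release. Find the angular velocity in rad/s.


omega = RPM * 2 * pi / 60
omega = 130.81 * 2 * 3.14159 / 60
omega = 821.9035 / 60 = 13.6984 rad/s

13.6984 rad/s


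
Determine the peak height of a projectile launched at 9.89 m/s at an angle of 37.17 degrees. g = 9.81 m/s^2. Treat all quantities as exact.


H = (v*sin(theta))^2 / (2*g)
vy = v*sin(theta) = 9.89 * sin(37.17 deg) = 5.9754 m/s
H = vy^2 / (2*g) = 35.7049 / (2*9.81)
H = 35.7049 / 19.62 = 1.8198 m

1.8198 m


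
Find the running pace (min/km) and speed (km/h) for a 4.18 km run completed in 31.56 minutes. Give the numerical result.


Pace = time / distance = 31.56 min / 4.18 km = 7.5502 min/km
Speed = distance / time_in_hours = 4.18 / 0.526 hr
Speed = 7.9468 km/h

7.5502 min/km, 7.9468 km/h


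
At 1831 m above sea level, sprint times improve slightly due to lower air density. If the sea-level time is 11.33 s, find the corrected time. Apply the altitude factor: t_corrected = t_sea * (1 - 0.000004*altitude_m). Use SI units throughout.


Correction factor = 1 - 0.000004 * 1831 = 0.992676
t_corrected = t_sea * factor = 11.33 * 0.992676
t_corrected = 11.247 s

11.247 s


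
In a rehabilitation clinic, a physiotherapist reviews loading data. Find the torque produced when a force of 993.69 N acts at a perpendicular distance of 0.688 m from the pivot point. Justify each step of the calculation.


tau = F * d
tau = 993.69 * 0.688
tau = 683.6587 N*m

683.6587 N*m


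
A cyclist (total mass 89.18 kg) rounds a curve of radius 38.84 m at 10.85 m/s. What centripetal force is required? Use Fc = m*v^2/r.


Fc = m * v^2 / r
v^2 = 10.85^2 = 117.7225
Fc = 89.18 * 117.7225 / 38.84
Fc = 10498.4926 / 38.84 = 270.301 N

270.301 N


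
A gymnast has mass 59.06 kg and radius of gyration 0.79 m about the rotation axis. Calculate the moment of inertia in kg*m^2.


I = m * k^2
I = 59.06 * 0.79^2
I = 59.06 * 0.6241 = 36.8593 kg*m^2

36.8593 kg*m^2


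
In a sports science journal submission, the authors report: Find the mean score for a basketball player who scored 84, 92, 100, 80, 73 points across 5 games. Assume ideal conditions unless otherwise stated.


Average = sum / n
Sum = 429
Average = 429 / 5 = 85.8

85.8


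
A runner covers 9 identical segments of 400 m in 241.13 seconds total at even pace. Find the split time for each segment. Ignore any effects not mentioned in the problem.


Split time = total_time / n_laps = 241.13 / 9
Split time = 26.7922 s per lap

26.7922 s


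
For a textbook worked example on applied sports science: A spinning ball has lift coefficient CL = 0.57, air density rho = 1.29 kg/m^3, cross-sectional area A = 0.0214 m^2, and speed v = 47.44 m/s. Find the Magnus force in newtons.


FM = 0.5 * CL * rho * A * v^2
FM = 0.5 * 0.57 * 1.29 * 0.0214 * 47.44^2
v^2 = 2250.5536
FM = 0.5 * 0.57 * 1.29 * 0.0214 * 2250.5536 = 17.7067 N

17.7067 N


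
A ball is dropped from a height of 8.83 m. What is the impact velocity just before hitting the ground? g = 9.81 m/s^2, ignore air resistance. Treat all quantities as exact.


v = sqrt(2 * g * h)
v = sqrt(2 * 9.81 * 8.83)
v = sqrt(173.2446) = 13.1622 m/s

13.1622 m/s


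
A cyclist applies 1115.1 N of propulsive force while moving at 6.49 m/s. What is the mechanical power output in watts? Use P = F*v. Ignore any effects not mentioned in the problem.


P = F * v
P = 1115.1 * 6.49
P = 7236.999 W

7236.999 W


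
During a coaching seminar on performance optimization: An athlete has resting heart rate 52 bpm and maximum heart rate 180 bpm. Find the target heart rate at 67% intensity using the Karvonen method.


Target = HRrest + pct*(HRmax - HRrest)
Heart rate reserve = HRmax - HRrest = 180 - 52 = 128 bpm
Fraction = 67% = 0.67
Target = 52 + 0.67 * 128
Target = 52 + 85.76 = 137.76 bpm

137.76 bpm


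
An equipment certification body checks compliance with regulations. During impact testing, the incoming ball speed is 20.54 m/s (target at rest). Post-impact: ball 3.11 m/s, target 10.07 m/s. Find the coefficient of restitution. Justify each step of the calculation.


e = (v2_after - v1_after) / (v1_before - v2_before)
Numerator = 10.07 - 3.11 = 6.96
Denominator = 20.54 - 0 = 20.54
e = 6.96 / 20.54 = 0.3389

0.3389


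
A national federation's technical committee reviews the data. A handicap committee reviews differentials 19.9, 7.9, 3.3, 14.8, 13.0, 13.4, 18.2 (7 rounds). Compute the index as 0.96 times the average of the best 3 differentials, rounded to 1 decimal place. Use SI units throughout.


All differentials: 19.9, 7.9, 3.3, 14.8, 13.0, 13.4, 18.2
Sorted: 3.3, 7.9, 13.0, 13.4, 14.8, 18.2, 19.9
Best 3: 3.3, 7.9, 13.0
Average of best = 24.2 / 3 = 8.0667
Raw index = 8.0667 * 0.96 = 7.744
Handicap index = round(7.744, 1) = 7.7

7.7


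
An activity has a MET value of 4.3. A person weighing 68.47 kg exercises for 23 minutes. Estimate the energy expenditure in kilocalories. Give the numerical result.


kcal = MET * mass * time_hr
Convert time: 23 min = 0.3833 hr
kcal = 4.3 * 68.47 * 0.3833
kcal = 112.8614 kcal

112.8614 kcal


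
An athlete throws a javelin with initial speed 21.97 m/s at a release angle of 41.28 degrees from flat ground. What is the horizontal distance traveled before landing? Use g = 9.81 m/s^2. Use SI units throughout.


R = v^2 * sin(2*theta) / g
Convert angle to radians: theta = 41.28 deg = 0.7205 rad
sin(2*theta) = sin(1.4409) = 0.9916
R = 21.97^2 * 0.9916 / 9.81
R = 482.6809 * 0.9916 / 9.81 = 48.7887 m

48.7887 m


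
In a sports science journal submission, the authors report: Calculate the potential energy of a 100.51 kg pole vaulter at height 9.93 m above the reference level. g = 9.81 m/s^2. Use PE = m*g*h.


PE = m * g * h
PE = 100.51 * 9.81 * 9.93
PE = 986.0031 * 9.93 = 9791.0108 J

9791.0108 J


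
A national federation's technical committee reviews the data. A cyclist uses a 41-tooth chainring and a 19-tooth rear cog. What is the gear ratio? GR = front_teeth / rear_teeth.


GR = front_teeth / rear_teeth
GR = 41 / 19
GR = 2.1579

2.1579


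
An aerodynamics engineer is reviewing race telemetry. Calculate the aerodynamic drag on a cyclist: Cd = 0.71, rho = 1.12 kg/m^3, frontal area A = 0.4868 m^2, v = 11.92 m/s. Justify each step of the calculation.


Fd = 0.5 * Cd * rho * A * v^2
Fd = 0.5 * 0.71 * 1.12 * 0.4868 * 11.92^2
v^2 = 142.0864
Fd = 0.5 * 0.71 * 1.12 * 0.4868 * 142.0864 = 27.5011 N

27.5011 N


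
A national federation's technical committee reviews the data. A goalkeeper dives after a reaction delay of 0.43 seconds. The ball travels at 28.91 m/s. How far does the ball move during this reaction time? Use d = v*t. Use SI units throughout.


d = v * t
d = 28.91 * 0.43
d = 12.4313 m

12.4313 m


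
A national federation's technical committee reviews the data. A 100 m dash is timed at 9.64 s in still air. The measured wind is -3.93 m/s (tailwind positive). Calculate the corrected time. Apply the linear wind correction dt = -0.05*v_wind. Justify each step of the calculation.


dt = -0.05 * v_wind = -0.05 * -3.93 = 0.1965 s
t_corrected = t_still + dt = 9.64 + (0.1965)
t_corrected = 9.8365 s

9.8365 s


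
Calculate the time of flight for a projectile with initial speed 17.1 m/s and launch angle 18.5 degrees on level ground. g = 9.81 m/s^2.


T = 2*v*sin(theta)/g
sin(theta) = sin(18.5 deg) = 0.3173
T = 2*17.1*0.3173 / 9.81
T = 10.8518 / 9.81 = 1.1062 s

1.1062 s


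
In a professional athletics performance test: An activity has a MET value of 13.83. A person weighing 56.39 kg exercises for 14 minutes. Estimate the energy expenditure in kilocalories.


kcal = MET * mass * time_hr
Convert time: 14 min = 0.2333 hr
kcal = 13.83 * 56.39 * 0.2333
kcal = 181.9705 kcal

181.9705 kcal


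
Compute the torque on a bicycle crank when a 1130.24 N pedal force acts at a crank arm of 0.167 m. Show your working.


tau = F * d
tau = 1130.24 * 0.167
tau = 188.7501 N*m

188.7501 N*m


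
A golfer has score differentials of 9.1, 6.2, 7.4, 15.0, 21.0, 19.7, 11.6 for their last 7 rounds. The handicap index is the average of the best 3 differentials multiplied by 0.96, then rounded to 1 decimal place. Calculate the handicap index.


All differentials: 9.1, 6.2, 7.4, 15.0, 21.0, 19.7, 11.6
Sorted: 6.2, 7.4, 9.1, 11.6, 15.0, 19.7, 21.0
Best 3: 6.2, 7.4, 9.1
Average of best = 22.7 / 3 = 7.5667
Raw index = 7.5667 * 0.96 = 7.264
Handicap index = round(7.264, 1) = 7.3

7.3


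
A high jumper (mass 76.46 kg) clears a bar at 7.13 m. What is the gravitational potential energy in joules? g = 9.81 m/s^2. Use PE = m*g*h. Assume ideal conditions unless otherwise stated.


PE = m * g * h
PE = 76.46 * 9.81 * 7.13
PE = 750.0726 * 7.13 = 5348.0176 J

5348.0176 J


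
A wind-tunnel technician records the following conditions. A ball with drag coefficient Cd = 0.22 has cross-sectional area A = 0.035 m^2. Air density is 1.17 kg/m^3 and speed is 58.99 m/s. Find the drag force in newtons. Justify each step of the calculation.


Fd = 0.5 * Cd * rho * A * v^2
Fd = 0.5 * 0.22 * 1.17 * 0.035 * 58.99^2
v^2 = 3479.8201
Fd = 0.5 * 0.22 * 1.17 * 0.035 * 3479.8201 = 15.6748 N

15.6748 N


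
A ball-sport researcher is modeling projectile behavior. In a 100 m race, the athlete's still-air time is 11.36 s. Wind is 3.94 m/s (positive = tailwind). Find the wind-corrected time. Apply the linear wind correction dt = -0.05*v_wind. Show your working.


dt = -0.05 * v_wind = -0.05 * 3.94 = -0.197 s
t_corrected = t_still + dt = 11.36 + (-0.197)
t_corrected = 11.163 s

11.163 s


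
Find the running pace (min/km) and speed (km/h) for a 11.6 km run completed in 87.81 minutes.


Pace = time / distance = 87.81 min / 11.6 km = 7.5698 min/km
Speed = distance / time_in_hours = 11.6 / 1.4635 hr
Speed = 7.9262 km/h

7.5698 min/km, 7.9262 km/h


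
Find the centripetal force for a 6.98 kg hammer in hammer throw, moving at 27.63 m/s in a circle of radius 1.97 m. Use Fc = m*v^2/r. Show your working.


Fc = m * v^2 / r
v^2 = 27.63^2 = 763.4169
Fc = 6.98 * 763.4169 / 1.97
Fc = 5328.65 / 1.97 = 2704.8985 N

2704.8985 N


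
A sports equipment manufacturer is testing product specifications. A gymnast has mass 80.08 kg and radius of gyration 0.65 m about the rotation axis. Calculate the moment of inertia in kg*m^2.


I = m * k^2
I = 80.08 * 0.65^2
I = 80.08 * 0.4225 = 33.8338 kg*m^2

33.8338 kg*m^2


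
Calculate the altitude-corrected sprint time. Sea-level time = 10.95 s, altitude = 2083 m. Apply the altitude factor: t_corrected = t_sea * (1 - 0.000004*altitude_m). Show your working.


Correction factor = 1 - 0.000004 * 2083 = 0.991668
t_corrected = t_sea * factor = 10.95 * 0.991668
t_corrected = 10.8588 s

10.8588 s


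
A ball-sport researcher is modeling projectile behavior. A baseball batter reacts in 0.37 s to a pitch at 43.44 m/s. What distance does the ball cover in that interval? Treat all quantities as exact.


d = v * t
d = 43.44 * 0.37
d = 16.0728 m

16.0728 m


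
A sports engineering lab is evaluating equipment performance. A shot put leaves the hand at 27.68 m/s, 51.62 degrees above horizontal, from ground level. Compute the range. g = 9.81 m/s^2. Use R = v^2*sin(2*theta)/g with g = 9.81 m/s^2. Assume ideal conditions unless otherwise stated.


R = v^2 * sin(2*theta) / g
Convert angle to radians: theta = 51.62 deg = 0.9009 rad
sin(2*theta) = sin(1.8019) = 0.9734
R = 27.68^2 * 0.9734 / 9.81
R = 766.1824 * 0.9734 / 9.81 = 76.0262 m

76.0262 m


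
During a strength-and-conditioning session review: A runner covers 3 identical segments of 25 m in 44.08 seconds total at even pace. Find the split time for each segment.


Split time = total_time / n_laps = 44.08 / 3
Split time = 14.6933 s per lap

14.6933 s


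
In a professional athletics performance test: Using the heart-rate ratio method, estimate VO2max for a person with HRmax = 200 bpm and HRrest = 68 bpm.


VO2max = 15.3 * HRmax / HRrest
VO2max = 15.3 * 200 / 68
VO2max = 3060 / 68 = 45 mL/kg/min

45 mL/kg/min


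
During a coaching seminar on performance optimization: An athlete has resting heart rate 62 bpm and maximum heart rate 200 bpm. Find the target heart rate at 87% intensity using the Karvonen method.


Target = HRrest + pct*(HRmax - HRrest)
Heart rate reserve = HRmax - HRrest = 200 - 62 = 138 bpm
Fraction = 87% = 0.87
Target = 62 + 0.87 * 138
Target = 62 + 120.06 = 182.06 bpm

182.06 bpm


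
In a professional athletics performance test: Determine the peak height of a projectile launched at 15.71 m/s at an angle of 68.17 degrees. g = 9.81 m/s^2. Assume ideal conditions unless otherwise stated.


H = (v*sin(theta))^2 / (2*g)
vy = v*sin(theta) = 15.71 * sin(68.17 deg) = 14.5835 m/s
H = vy^2 / (2*g) = 212.6772 / (2*9.81)
H = 212.6772 / 19.62 = 10.8398 m

10.8398 m


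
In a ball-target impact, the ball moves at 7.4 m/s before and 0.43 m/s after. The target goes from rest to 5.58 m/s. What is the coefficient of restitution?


e = (v2_after - v1_after) / (v1_before - v2_before)
Numerator = 5.58 - 0.43 = 5.15
Denominator = 7.4 - 0 = 7.4
e = 5.15 / 7.4 = 0.6959

0.6959


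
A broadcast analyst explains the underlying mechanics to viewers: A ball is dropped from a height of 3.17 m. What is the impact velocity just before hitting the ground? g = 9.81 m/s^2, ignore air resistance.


v = sqrt(2 * g * h)
v = sqrt(2 * 9.81 * 3.17)
v = sqrt(62.1954) = 7.8864 m/s

7.8864 m/s


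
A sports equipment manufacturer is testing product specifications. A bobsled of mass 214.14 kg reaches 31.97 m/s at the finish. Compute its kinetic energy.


KE = 0.5 * m * v^2
KE = 0.5 * 214.14 * 31.97^2
KE = 0.5 * 214.14 * 1022.0809 = 109434.202 J

109434.202 J


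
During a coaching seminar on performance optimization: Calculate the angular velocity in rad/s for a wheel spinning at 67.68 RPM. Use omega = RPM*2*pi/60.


omega = RPM * 2 * pi / 60
omega = 67.68 * 2 * 3.14159 / 60
omega = 425.246 / 60 = 7.0874 rad/s

7.0874 rad/s


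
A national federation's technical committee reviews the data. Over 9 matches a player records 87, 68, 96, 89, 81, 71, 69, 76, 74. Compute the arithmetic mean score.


Average = sum / n
Sum = 711
Average = 711 / 9 = 79

79


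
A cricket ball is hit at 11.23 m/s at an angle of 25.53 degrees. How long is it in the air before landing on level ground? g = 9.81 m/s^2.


T = 2*v*sin(theta)/g
sin(theta) = sin(25.53 deg) = 0.431
T = 2*11.23*0.431 / 9.81
T = 9.6799 / 9.81 = 0.9867 s

0.9867 s


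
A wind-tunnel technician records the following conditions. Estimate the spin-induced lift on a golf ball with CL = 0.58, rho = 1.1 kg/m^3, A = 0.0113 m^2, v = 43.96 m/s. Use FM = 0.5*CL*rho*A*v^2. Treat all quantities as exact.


FM = 0.5 * CL * rho * A * v^2
FM = 0.5 * 0.58 * 1.1 * 0.0113 * 43.96^2
v^2 = 1932.4816
FM = 0.5 * 0.58 * 1.1 * 0.0113 * 1932.4816 = 6.966 N

6.966 N


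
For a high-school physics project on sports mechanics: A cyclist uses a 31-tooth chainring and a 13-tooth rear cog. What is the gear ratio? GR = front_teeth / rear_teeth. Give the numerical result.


GR = front_teeth / rear_teeth
GR = 31 / 13
GR = 2.3846

2.3846


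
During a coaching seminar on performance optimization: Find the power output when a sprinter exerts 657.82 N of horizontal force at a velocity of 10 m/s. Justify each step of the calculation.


P = F * v
P = 657.82 * 10
P = 6578.2 W

6578.2 W


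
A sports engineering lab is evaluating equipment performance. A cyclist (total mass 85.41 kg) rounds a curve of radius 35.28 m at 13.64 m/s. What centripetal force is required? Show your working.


Fc = m * v^2 / r
v^2 = 13.64^2 = 186.0496
Fc = 85.41 * 186.0496 / 35.28
Fc = 15890.4963 / 35.28 = 450.4109 N

450.4109 N


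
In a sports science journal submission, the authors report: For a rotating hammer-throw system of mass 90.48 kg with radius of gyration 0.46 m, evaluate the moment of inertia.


I = m * k^2
I = 90.48 * 0.46^2
I = 90.48 * 0.2116 = 19.1456 kg*m^2

19.1456 kg*m^2


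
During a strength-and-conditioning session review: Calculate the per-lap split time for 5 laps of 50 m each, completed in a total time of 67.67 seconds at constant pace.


Split time = total_time / n_laps = 67.67 / 5
Split time = 13.534 s per lap

13.534 s


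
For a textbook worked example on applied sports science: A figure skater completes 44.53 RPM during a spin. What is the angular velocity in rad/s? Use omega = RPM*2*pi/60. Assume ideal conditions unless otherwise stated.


omega = RPM * 2 * pi / 60
omega = 44.53 * 2 * 3.14159 / 60
omega = 279.7902 / 60 = 4.6632 rad/s

4.6632 rad/s


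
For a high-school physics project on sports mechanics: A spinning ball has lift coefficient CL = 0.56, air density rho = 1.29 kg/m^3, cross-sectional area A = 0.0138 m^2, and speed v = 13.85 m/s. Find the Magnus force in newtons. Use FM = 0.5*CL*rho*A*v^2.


FM = 0.5 * CL * rho * A * v^2
FM = 0.5 * 0.56 * 1.29 * 0.0138 * 13.85^2
v^2 = 191.8225
FM = 0.5 * 0.56 * 1.29 * 0.0138 * 191.8225 = 0.9562 N

0.9562 N


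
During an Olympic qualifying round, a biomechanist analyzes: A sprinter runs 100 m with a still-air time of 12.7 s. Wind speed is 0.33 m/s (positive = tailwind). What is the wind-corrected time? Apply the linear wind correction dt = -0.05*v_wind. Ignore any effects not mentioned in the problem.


dt = -0.05 * v_wind = -0.05 * 0.33 = -0.0165 s
t_corrected = t_still + dt = 12.7 + (-0.0165)
t_corrected = 12.6835 s

12.6835 s
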